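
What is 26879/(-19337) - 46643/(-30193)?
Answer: 90378044/583842041 ≈ 0.15480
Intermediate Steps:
26879/(-19337) - 46643/(-30193) = 26879*(-1/19337) - 46643*(-1/30193) = -26879/19337 + 46643/30193 = 90378044/583842041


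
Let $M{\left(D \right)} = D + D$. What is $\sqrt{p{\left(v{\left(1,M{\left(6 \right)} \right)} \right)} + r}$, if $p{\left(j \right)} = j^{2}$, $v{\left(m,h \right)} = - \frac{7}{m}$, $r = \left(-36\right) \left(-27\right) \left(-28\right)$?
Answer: $i \sqrt{27167} \approx 164.82 i$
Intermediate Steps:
$M{\left(D \right)} = 2 D$
$r = -27216$ ($r = 972 \left(-28\right) = -27216$)
$\sqrt{p{\left(v{\left(1,M{\left(6 \right)} \right)} \right)} + r} = \sqrt{\left(- \frac{7}{1}\right)^{2} - 27216} = \sqrt{\left(\left(-7\right) 1\right)^{2} - 27216} = \sqrt{\left(-7\right)^{2} - 27216} = \sqrt{49 - 27216} = \sqrt{-27167} = i \sqrt{27167}$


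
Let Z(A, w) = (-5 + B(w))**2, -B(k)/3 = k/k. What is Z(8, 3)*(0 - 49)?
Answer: -3136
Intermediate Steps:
B(k) = -3 (B(k) = -3*k/k = -3*1 = -3)
Z(A, w) = 64 (Z(A, w) = (-5 - 3)**2 = (-8)**2 = 64)
Z(8, 3)*(0 - 49) = 64*(0 - 49) = 64*(-49) = -3136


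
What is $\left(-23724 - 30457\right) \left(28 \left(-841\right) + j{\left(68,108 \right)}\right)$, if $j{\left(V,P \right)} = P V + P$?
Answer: $872097376$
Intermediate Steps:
$j{\left(V,P \right)} = P + P V$
$\left(-23724 - 30457\right) \left(28 \left(-841\right) + j{\left(68,108 \right)}\right) = \left(-23724 - 30457\right) \left(28 \left(-841\right) + 108 \left(1 + 68\right)\right) = - 54181 \left(-23548 + 108 \cdot 69\right) = - 54181 \left(-23548 + 7452\right) = \left(-54181\right) \left(-16096\right) = 872097376$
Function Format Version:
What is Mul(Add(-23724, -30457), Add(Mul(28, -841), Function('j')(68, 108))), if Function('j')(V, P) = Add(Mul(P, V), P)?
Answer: 872097376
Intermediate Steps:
Function('j')(V, P) = Add(P, Mul(P, V))
Mul(Add(-23724, -30457), Add(Mul(28, -841), Function('j')(68, 108))) = Mul(Add(-23724, -30457), Add(Mul(28, -841), Mul(108, Add(1, 68)))) = Mul(-54181, Add(-23548, Mul(108, 69))) = Mul(-54181, Add(-23548, 7452)) = Mul(-54181, -16096) = 872097376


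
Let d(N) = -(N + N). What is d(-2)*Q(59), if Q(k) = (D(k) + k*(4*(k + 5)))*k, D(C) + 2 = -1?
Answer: 3563836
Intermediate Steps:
D(C) = -3 (D(C) = -2 - 1 = -3)
d(N) = -2*N
Q(k) = k*(-3 + k*(20 + 4*k)) (Q(k) = (-3 + k*(4*(k + 5)))*k = (-3 + k*(4*(5 + k)))*k = (-3 + k*(20 + 4*k))*k = k*(-3 + k*(20 + 4*k)))
d(-2)*Q(59) = (-2*(-2))*(59*(-3 + 4*59**2 + 20*59)) = 4*(59*(-3 + 4*3481 + 1180)) = 4*(59*(-3 + 13924 + 1180)) = 4*(59*15101) = 4*890959 = 3563836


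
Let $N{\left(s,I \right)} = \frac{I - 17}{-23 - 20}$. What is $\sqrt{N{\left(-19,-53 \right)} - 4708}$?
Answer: $\frac{3 i \sqrt{966898}}{43} \approx 68.603 i$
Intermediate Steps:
$N{\left(s,I \right)} = \frac{17}{43} - \frac{I}{43}$ ($N{\left(s,I \right)} = \frac{-17 + I}{-43} = \left(-17 + I\right) \left(- \frac{1}{43}\right) = \frac{17}{43} - \frac{I}{43}$)
$\sqrt{N{\left(-19,-53 \right)} - 4708} = \sqrt{\left(\frac{17}{43} - - \frac{53}{43}\right) - 4708} = \sqrt{\left(\frac{17}{43} + \frac{53}{43}\right) - 4708} = \sqrt{\frac{70}{43} - 4708} = \sqrt{- \frac{202374}{43}} = \frac{3 i \sqrt{966898}}{43}$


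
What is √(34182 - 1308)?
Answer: √32874 ≈ 181.31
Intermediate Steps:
√(34182 - 1308) = √32874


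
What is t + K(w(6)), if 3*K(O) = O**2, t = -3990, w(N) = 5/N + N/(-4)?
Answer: -107726/27 ≈ -3989.9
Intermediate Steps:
w(N) = 5/N - N/4 (w(N) = 5/N + N*(-1/4) = 5/N - N/4)
K(O) = O**2/3
t + K(w(6)) = -3990 + (5/6 - 1/4*6)**2/3 = -3990 + (5*(1/6) - 3/2)**2/3 = -3990 + (5/6 - 3/2)**2/3 = -3990 + (-2/3)**2/3 = -3990 + (1/3)*(4/9) = -3990 + 4/27 = -107726/27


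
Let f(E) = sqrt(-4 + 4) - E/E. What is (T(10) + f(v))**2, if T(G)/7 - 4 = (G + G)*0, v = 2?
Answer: 729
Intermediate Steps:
T(G) = 28 (T(G) = 28 + 7*((G + G)*0) = 28 + 7*((2*G)*0) = 28 + 7*0 = 28 + 0 = 28)
f(E) = -1 (f(E) = sqrt(0) - 1*1 = 0 - 1 = -1)
(T(10) + f(v))**2 = (28 - 1)**2 = 27**2 = 729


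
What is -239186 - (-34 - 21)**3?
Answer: -72811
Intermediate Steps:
-239186 - (-34 - 21)**3 = -239186 - 1*(-55)**3 = -239186 - 1*(-166375) = -239186 + 166375 = -72811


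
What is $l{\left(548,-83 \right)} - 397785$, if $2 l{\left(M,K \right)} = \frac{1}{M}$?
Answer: $- \frac{435972359}{1096} \approx -3.9779 \cdot 10^{5}$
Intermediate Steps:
$l{\left(M,K \right)} = \frac{1}{2 M}$
$l{\left(548,-83 \right)} - 397785 = \frac{1}{2 \cdot 548} - 397785 = \frac{1}{2} \cdot \frac{1}{548} - 397785 = \frac{1}{1096} - 397785 = - \frac{435972359}{1096}$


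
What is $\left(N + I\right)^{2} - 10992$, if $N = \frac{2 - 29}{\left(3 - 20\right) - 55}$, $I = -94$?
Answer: $- \frac{142487}{64} \approx -2226.4$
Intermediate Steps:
$N = \frac{3}{8}$ ($N = - \frac{27}{\left(3 - 20\right) - 55} = - \frac{27}{-17 - 55} = - \frac{27}{-72} = \left(-27\right) \left(- \frac{1}{72}\right) = \frac{3}{8} \approx 0.375$)
$\left(N + I\right)^{2} - 10992 = \left(\frac{3}{8} - 94\right)^{2} - 10992 = \left(- \frac{749}{8}\right)^{2} - 10992 = \frac{561001}{64} - 10992 = - \frac{142487}{64}$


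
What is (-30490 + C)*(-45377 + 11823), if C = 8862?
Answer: 725705912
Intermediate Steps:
(-30490 + C)*(-45377 + 11823) = (-30490 + 8862)*(-45377 + 11823) = -21628*(-33554) = 725705912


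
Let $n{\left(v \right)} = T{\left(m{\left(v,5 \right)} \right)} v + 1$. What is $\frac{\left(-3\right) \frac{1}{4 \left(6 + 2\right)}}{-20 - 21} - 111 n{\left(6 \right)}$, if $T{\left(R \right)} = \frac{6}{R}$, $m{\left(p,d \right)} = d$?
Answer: $- \frac{5970897}{6560} \approx -910.2$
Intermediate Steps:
$n{\left(v \right)} = 1 + \frac{6 v}{5}$ ($n{\left(v \right)} = \frac{6}{5} v + 1 = 6 \cdot \frac{1}{5} v + 1 = \frac{6 v}{5} + 1 = 1 + \frac{6 v}{5}$)
$\frac{\left(-3\right) \frac{1}{4 \left(6 + 2\right)}}{-20 - 21} - 111 n{\left(6 \right)} = \frac{\left(-3\right) \frac{1}{4 \left(6 + 2\right)}}{-20 - 21} - 111 \left(1 + \frac{6}{5} \cdot 6\right) = \frac{\left(-3\right) \frac{1}{4 \cdot 8}}{-41} - 111 \left(1 + \frac{36}{5}\right) = - \frac{3}{32} \left(- \frac{1}{41}\right) - \frac{4551}{5} = \left(-3\right) \frac{1}{32} \left(- \frac{1}{41}\right) - \frac{4551}{5} = \left(- \frac{3}{32}\right) \left(- \frac{1}{41}\right) - \frac{4551}{5} = \frac{3}{1312} - \frac{4551}{5} = - \frac{5970897}{6560}$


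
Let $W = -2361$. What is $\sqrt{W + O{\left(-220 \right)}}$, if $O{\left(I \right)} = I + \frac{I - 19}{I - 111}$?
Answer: $\frac{2 i \sqrt{70674458}}{331} \approx 50.796 i$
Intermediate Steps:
$O{\left(I \right)} = I + \frac{-19 + I}{-111 + I}$
$\sqrt{W + O{\left(-220 \right)}} = \sqrt{-2361 + \frac{-19 + \left(-220\right)^{2} - -24200}{-111 - 220}} = \sqrt{-2361 + \frac{-19 + 48400 + 24200}{-331}} = \sqrt{-2361 - \frac{72581}{331}} = \sqrt{- \frac{854072}{331}} = \frac{2 i \sqrt{70674458}}{331}$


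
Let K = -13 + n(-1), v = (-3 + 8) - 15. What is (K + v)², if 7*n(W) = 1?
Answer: 25600/49 ≈ 522.45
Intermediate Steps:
n(W) = ⅐ (n(W) = (⅐)*1 = ⅐)
v = -10 (v = 5 - 15 = -10)
K = -90/7 (K = -13 + ⅐ = -90/7 ≈ -12.857)
(K + v)² = (-90/7 - 10)² = (-160/7)² = 25600/49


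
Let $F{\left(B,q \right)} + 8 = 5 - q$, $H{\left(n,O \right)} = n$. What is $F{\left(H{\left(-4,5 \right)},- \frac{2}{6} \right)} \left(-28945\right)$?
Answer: $\frac{231560}{3} \approx 77187.0$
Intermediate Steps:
$F{\left(B,q \right)} = -3 - q$ ($F{\left(B,q \right)} = -8 - \left(-5 + q\right) = -3 - q$)
$F{\left(H{\left(-4,5 \right)},- \frac{2}{6} \right)} \left(-28945\right) = \left(-3 - - \frac{2}{6}\right) \left(-28945\right) = \left(-3 - \left(-2\right) \frac{1}{6}\right) \left(-28945\right) = \left(-3 - - \frac{1}{3}\right) \left(-28945\right) = \left(-3 + \frac{1}{3}\right) \left(-28945\right) = \left(- \frac{8}{3}\right) \left(-28945\right) = \frac{231560}{3}$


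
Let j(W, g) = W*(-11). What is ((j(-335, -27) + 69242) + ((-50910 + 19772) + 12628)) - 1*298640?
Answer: -244223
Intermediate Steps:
j(W, g) = -11*W
((j(-335, -27) + 69242) + ((-50910 + 19772) + 12628)) - 1*298640 = ((-11*(-335) + 69242) + ((-50910 + 19772) + 12628)) - 1*298640 = ((3685 + 69242) + (-31138 + 12628)) - 298640 = (72927 - 18510) - 298640 = 54417 - 298640 = -244223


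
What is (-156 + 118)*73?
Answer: -2774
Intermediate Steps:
(-156 + 118)*73 = -38*73 = -2774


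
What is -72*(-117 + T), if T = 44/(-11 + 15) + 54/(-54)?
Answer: 7704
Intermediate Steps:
T = 10 (T = 44/4 + 54*(-1/54) = 44*(¼) - 1 = 11 - 1 = 10)
-72*(-117 + T) = -72*(-117 + 10) = -72*(-107) = 7704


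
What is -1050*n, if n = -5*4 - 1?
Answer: 22050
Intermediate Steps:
n = -21 (n = -20 - 1 = -21)
-1050*n = -1050*(-21) = 22050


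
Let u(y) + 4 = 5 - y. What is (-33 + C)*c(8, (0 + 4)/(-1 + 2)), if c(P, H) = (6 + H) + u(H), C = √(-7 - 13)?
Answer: -231 + 14*I*√5 ≈ -231.0 + 31.305*I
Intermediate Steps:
u(y) = 1 - y (u(y) = -4 + (5 - y) = 1 - y)
C = 2*I*√5 (C = √(-20) = 2*I*√5 ≈ 4.4721*I)
c(P, H) = 7 (c(P, H) = (6 + H) + (1 - H) = 7)
(-33 + C)*c(8, (0 + 4)/(-1 + 2)) = (-33 + 2*I*√5)*7 = -231 + 14*I*√5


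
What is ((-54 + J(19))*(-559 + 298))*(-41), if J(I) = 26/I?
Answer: -10701000/19 ≈ -5.6321e+5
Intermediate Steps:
((-54 + J(19))*(-559 + 298))*(-41) = ((-54 + 26/19)*(-559 + 298))*(-41) = ((-54 + 26*(1/19))*(-261))*(-41) = ((-54 + 26/19)*(-261))*(-41) = -1000/19*(-261)*(-41) = (261000/19)*(-41) = -10701000/19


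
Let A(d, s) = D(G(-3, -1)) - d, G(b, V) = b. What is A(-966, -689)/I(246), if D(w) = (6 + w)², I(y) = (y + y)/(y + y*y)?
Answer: 240825/2 ≈ 1.2041e+5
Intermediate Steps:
I(y) = 2*y/(y + y²) (I(y) = (2*y)/(y + y²) = 2*y/(y + y²))
A(d, s) = 9 - d (A(d, s) = (6 - 3)² - d = 3² - d = 9 - d)
A(-966, -689)/I(246) = (9 - 1*(-966))/((2/(1 + 246))) = (9 + 966)/((2/247)) = 975/((2*(1/247))) = 975/(2/247) = 975*(247/2) = 240825/2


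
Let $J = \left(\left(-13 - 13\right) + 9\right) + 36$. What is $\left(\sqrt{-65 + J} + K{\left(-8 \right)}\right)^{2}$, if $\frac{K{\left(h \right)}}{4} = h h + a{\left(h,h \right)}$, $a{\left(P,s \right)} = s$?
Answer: $\left(224 + i \sqrt{46}\right)^{2} \approx 50130.0 + 3038.5 i$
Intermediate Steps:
$J = 19$ ($J = \left(\left(-13 - 13\right) + 9\right) + 36 = \left(-26 + 9\right) + 36 = -17 + 36 = 19$)
$K{\left(h \right)} = 4 h + 4 h^{2}$ ($K{\left(h \right)} = 4 \left(h h + h\right) = 4 \left(h^{2} + h\right) = 4 \left(h + h^{2}\right) = 4 h + 4 h^{2}$)
$\left(\sqrt{-65 + J} + K{\left(-8 \right)}\right)^{2} = \left(\sqrt{-65 + 19} + 4 \left(-8\right) \left(1 - 8\right)\right)^{2} = \left(\sqrt{-46} + 4 \left(-8\right) \left(-7\right)\right)^{2} = \left(i \sqrt{46} + 224\right)^{2} = \left(224 + i \sqrt{46}\right)^{2}$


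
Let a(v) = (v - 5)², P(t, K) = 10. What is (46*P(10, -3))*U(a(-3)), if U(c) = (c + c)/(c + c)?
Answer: 460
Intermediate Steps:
a(v) = (-5 + v)²
U(c) = 1 (U(c) = (2*c)/((2*c)) = (2*c)*(1/(2*c)) = 1)
(46*P(10, -3))*U(a(-3)) = (46*10)*1 = 460*1 = 460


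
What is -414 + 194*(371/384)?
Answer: -43501/192 ≈ -226.57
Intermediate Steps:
-414 + 194*(371/384) = -414 + 35987/192 = -43501/192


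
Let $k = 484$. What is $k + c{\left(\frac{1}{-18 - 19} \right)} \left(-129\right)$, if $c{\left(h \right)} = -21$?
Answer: $3193$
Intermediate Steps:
$k + c{\left(\frac{1}{-18 - 19} \right)} \left(-129\right) = 484 - -2709 = 484 + 2709 = 3193$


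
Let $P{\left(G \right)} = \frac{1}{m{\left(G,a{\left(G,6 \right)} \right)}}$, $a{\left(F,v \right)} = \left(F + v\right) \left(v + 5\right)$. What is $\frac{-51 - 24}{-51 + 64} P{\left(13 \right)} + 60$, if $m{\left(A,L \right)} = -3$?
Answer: $\frac{805}{13} \approx 61.923$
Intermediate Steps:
$a{\left(F,v \right)} = \left(5 + v\right) \left(F + v\right)$ ($a{\left(F,v \right)} = \left(F + v\right) \left(5 + v\right) = \left(5 + v\right) \left(F + v\right)$)
$P{\left(G \right)} = - \frac{1}{3}$ ($P{\left(G \right)} = \frac{1}{-3} = - \frac{1}{3}$)
$\frac{-51 - 24}{-51 + 64} P{\left(13 \right)} + 60 = \frac{-51 - 24}{-51 + 64} \left(- \frac{1}{3}\right) + 60 = - \frac{75}{13} \left(- \frac{1}{3}\right) + 60 = \left(-75\right) \frac{1}{13} \left(- \frac{1}{3}\right) + 60 = \left(- \frac{75}{13}\right) \left(- \frac{1}{3}\right) + 60 = \frac{25}{13} + 60 = \frac{805}{13}$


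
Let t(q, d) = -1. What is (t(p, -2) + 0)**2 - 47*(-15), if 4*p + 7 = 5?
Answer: 706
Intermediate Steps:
p = -1/2 (p = -7/4 + (1/4)*5 = -7/4 + 5/4 = -1/2 ≈ -0.50000)
(t(p, -2) + 0)**2 - 47*(-15) = (-1 + 0)**2 - 47*(-15) = (-1)**2 + 705 = 1 + 705 = 706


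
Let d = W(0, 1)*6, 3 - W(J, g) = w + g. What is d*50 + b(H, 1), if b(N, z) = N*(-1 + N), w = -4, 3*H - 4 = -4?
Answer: 1800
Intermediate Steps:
H = 0 (H = 4/3 + (⅓)*(-4) = 4/3 - 4/3 = 0)
W(J, g) = 7 - g (W(J, g) = 3 - (-4 + g) = 3 + (4 - g) = 7 - g)
d = 36 (d = (7 - 1*1)*6 = (7 - 1)*6 = 6*6 = 36)
d*50 + b(H, 1) = 36*50 + 0*(-1 + 0) = 1800 + 0*(-1) = 1800 + 0 = 1800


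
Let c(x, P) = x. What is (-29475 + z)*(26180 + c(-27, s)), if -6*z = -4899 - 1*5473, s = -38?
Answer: -2176949567/3 ≈ -7.2565e+8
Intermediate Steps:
z = 5186/3 (z = -(-4899 - 1*5473)/6 = -(-4899 - 5473)/6 = -⅙*(-10372) = 5186/3 ≈ 1728.7)
(-29475 + z)*(26180 + c(-27, s)) = (-29475 + 5186/3)*(26180 - 27) = -83239/3*26153 = -2176949567/3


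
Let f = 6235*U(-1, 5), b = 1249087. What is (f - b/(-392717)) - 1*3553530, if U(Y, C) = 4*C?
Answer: -1346558582023/392717 ≈ -3.4288e+6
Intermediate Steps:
f = 124700 (f = 6235*(4*5) = 6235*20 = 124700)
(f - b/(-392717)) - 1*3553530 = (124700 - 1249087/(-392717)) - 1*3553530 = (124700 - 1249087*(-1)/392717) - 3553530 = (124700 - 1*(-1249087/392717)) - 3553530 = (124700 + 1249087/392717) - 3553530 = 48973058987/392717 - 3553530 = -1346558582023/392717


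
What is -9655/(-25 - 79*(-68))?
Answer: -9655/5347 ≈ -1.8057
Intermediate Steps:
-9655/(-25 - 79*(-68)) = -9655/(-25 + 5372) = -9655/5347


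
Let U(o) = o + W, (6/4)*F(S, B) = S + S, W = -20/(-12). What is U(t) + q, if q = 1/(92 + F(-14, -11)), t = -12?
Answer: -6811/660 ≈ -10.320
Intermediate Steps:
W = 5/3 (W = -20*(-1/12) = 5/3 ≈ 1.6667)
F(S, B) = 4*S/3 (F(S, B) = 2*(S + S)/3 = 2*(2*S)/3 = 4*S/3)
U(o) = 5/3 + o (U(o) = o + 5/3 = 5/3 + o)
q = 3/220 (q = 1/(92 + (4/3)*(-14)) = 1/(92 - 56/3) = 1/(220/3) = 3/220 ≈ 0.013636)
U(t) + q = (5/3 - 12) + 3/220 = -31/3 + 3/220 = -6811/660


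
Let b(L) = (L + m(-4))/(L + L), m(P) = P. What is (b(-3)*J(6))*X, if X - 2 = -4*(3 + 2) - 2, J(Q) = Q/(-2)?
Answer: 70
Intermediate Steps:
J(Q) = -Q/2 (J(Q) = Q*(-½) = -Q/2)
b(L) = (-4 + L)/(2*L) (b(L) = (L - 4)/(L + L) = (-4 + L)/((2*L)) = (-4 + L)*(1/(2*L)) = (-4 + L)/(2*L))
X = -20 (X = 2 + (-4*(3 + 2) - 2) = 2 + (-4*5 - 2) = 2 + (-20 - 2) = 2 - 22 = -20)
(b(-3)*J(6))*X = (((½)*(-4 - 3)/(-3))*(-½*6))*(-20) = (((½)*(-⅓)*(-7))*(-3))*(-20) = ((7/6)*(-3))*(-20) = -7/2*(-20) = 70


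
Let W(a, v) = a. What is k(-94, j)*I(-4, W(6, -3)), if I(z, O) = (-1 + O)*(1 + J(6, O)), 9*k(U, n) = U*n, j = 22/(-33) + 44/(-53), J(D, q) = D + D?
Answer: 1454180/1431 ≈ 1016.2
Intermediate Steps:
J(D, q) = 2*D
j = -238/159 (j = 22*(-1/33) + 44*(-1/53) = -2/3 - 44/53 = -238/159 ≈ -1.4969)
k(U, n) = U*n/9 (k(U, n) = (U*n)/9 = U*n/9)
I(z, O) = -13 + 13*O (I(z, O) = (-1 + O)*(1 + 2*6) = (-1 + O)*(1 + 12) = (-1 + O)*13 = -13 + 13*O)
k(-94, j)*I(-4, W(6, -3)) = ((1/9)*(-94)*(-238/159))*(-13 + 13*6) = 22372*(-13 + 78)/1431 = (22372/1431)*65 = 1454180/1431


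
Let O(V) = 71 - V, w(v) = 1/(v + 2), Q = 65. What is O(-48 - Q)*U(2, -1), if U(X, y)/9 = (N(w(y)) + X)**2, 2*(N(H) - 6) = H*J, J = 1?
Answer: 119646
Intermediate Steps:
w(v) = 1/(2 + v)
N(H) = 6 + H/2 (N(H) = 6 + (H*1)/2 = 6 + H/2)
U(X, y) = 9*(6 + X + 1/(2*(2 + y)))**2 (U(X, y) = 9*((6 + 1/(2*(2 + y))) + X)**2 = 9*(6 + X + 1/(2*(2 + y)))**2)
O(-48 - Q)*U(2, -1) = (71 - (-48 - 1*65))*(9*(6 + 2 + 1/(2*(2 - 1)))**2) = (71 - (-48 - 65))*(9*(6 + 2 + (1/2)/1)**2) = (71 - 1*(-113))*(9*(6 + 2 + (1/2)*1)**2) = (71 + 113)*(9*(6 + 2 + 1/2)**2) = 184*(9*(17/2)**2) = 184*(9*(289/4)) = 184*(2601/4) = 119646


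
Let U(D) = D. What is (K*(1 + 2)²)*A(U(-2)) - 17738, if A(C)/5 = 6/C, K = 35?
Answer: -22463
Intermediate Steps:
A(C) = 30/C (A(C) = 5*(6/C) = 30/C)
(K*(1 + 2)²)*A(U(-2)) - 17738 = (35*(1 + 2)²)*(30/(-2)) - 17738 = (35*3²)*(30*(-½)) - 17738 = (35*9)*(-15) - 17738 = 315*(-15) - 17738 = -4725 - 17738 = -22463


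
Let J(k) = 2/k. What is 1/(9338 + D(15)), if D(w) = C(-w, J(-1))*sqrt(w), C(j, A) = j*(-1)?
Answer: 9338/87194869 - 15*sqrt(15)/87194869 ≈ 0.00010643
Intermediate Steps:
C(j, A) = -j
D(w) = w**(3/2) (D(w) = (-(-1)*w)*sqrt(w) = w*sqrt(w) = w**(3/2))
1/(9338 + D(15)) = 1/(9338 + 15**(3/2)) = 1/(9338 + 15*sqrt(15))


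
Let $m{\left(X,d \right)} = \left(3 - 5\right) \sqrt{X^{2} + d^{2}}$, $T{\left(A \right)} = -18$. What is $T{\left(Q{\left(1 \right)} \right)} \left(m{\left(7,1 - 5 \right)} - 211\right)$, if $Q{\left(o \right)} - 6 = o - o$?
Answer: $3798 + 36 \sqrt{65} \approx 4088.2$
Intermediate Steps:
$Q{\left(o \right)} = 6$ ($Q{\left(o \right)} = 6 + \left(o - o\right) = 6 + 0 = 6$)
$m{\left(X,d \right)} = - 2 \sqrt{X^{2} + d^{2}}$ ($m{\left(X,d \right)} = \left(3 - 5\right) \sqrt{X^{2} + d^{2}} = - 2 \sqrt{X^{2} + d^{2}}$)
$T{\left(Q{\left(1 \right)} \right)} \left(m{\left(7,1 - 5 \right)} - 211\right) = - 18 \left(- 2 \sqrt{7^{2} + \left(1 - 5\right)^{2}} - 211\right) = - 18 \left(- 2 \sqrt{49 + \left(-4\right)^{2}} - 211\right) = - 18 \left(- 2 \sqrt{49 + 16} - 211\right) = - 18 \left(- 2 \sqrt{65} - 211\right) = - 18 \left(-211 - 2 \sqrt{65}\right) = 3798 + 36 \sqrt{65}$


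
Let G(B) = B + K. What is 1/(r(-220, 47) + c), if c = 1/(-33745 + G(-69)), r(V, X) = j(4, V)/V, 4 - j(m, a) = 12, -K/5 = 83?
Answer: 1882595/68403 ≈ 27.522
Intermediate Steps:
K = -415 (K = -5*83 = -415)
j(m, a) = -8 (j(m, a) = 4 - 1*12 = 4 - 12 = -8)
G(B) = -415 + B (G(B) = B - 415 = -415 + B)
r(V, X) = -8/V
c = -1/34229 (c = 1/(-33745 + (-415 - 69)) = 1/(-33745 - 484) = 1/(-34229) = -1/34229 ≈ -2.9215e-5)
1/(r(-220, 47) + c) = 1/(-8/(-220) - 1/34229) = 1/(-8*(-1/220) - 1/34229) = 1/(2/55 - 1/34229) = 1/(68403/1882595) = 1882595/68403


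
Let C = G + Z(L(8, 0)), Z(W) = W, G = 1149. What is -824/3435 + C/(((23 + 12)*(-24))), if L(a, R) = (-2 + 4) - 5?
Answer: -154289/96180 ≈ -1.6042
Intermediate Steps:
L(a, R) = -3 (L(a, R) = 2 - 5 = -3)
C = 1146 (C = 1149 - 3 = 1146)
-824/3435 + C/(((23 + 12)*(-24))) = -824/3435 + 1146/(((23 + 12)*(-24))) = -824*1/3435 + 1146/((35*(-24))) = -824/3435 + 1146/(-840) = -824/3435 + 1146*(-1/840) = -824/3435 - 191/140 = -154289/96180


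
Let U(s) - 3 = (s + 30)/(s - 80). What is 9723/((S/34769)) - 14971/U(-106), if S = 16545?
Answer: 28043015248/1748255 ≈ 16041.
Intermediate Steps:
U(s) = 3 + (30 + s)/(-80 + s) (U(s) = 3 + (s + 30)/(s - 80) = 3 + (30 + s)/(-80 + s))
9723/((S/34769)) - 14971/U(-106) = 9723/((16545/34769)) - 14971*(-80 - 106)/(2*(-105 + 2*(-106))) = 9723/((16545*(1/34769))) - 14971*(-93/(-105 - 212)) = 9723/(16545/34769) - 14971/(2*(-1/186)*(-317)) = 9723*(34769/16545) - 14971/317/93 = 112686329/5515 - 14971*93/317 = 112686329/5515 - 1392303/317 = 28043015248/1748255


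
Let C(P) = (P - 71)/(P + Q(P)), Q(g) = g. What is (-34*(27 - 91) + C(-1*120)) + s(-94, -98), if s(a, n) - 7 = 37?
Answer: 532991/240 ≈ 2220.8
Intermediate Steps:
s(a, n) = 44 (s(a, n) = 7 + 37 = 44)
C(P) = (-71 + P)/(2*P) (C(P) = (P - 71)/(P + P) = (-71 + P)/((2*P)) = (-71 + P)*(1/(2*P)) = (-71 + P)/(2*P))
(-34*(27 - 91) + C(-1*120)) + s(-94, -98) = (-34*(27 - 91) + (-71 - 1*120)/(2*((-1*120)))) + 44 = (-34*(-64) + (½)*(-71 - 120)/(-120)) + 44 = (2176 + (½)*(-1/120)*(-191)) + 44 = (2176 + 191/240) + 44 = 522431/240 + 44 = 532991/240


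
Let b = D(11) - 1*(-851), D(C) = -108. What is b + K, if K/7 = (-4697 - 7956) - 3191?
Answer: -110165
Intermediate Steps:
K = -110908 (K = 7*((-4697 - 7956) - 3191) = 7*(-12653 - 3191) = 7*(-15844) = -110908)
b = 743 (b = -108 - 1*(-851) = -108 + 851 = 743)
b + K = 743 - 110908 = -110165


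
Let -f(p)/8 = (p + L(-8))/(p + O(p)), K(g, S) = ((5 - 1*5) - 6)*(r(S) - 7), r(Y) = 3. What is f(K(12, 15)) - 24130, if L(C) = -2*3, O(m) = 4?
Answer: -168946/7 ≈ -24135.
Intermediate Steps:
L(C) = -6
K(g, S) = 24 (K(g, S) = ((5 - 1*5) - 6)*(3 - 7) = ((5 - 5) - 6)*(-4) = (0 - 6)*(-4) = -6*(-4) = 24)
f(p) = -8*(-6 + p)/(4 + p) (f(p) = -8*(p - 6)/(p + 4) = -8*(-6 + p)/(4 + p))
f(K(12, 15)) - 24130 = 8*(6 - 1*24)/(4 + 24) - 24130 = 8*(6 - 24)/28 - 24130 = 8*(1/28)*(-18) - 24130 = -36/7 - 24130 = -168946/7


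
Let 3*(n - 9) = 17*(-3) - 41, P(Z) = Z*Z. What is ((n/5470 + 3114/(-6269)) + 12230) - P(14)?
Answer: 247587539527/20574858 ≈ 12034.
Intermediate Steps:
P(Z) = Z**2
n = -65/3 (n = 9 + (17*(-3) - 41)/3 = 9 + (-51 - 41)/3 = 9 + (1/3)*(-92) = 9 - 92/3 = -65/3 ≈ -21.667)
((n/5470 + 3114/(-6269)) + 12230) - P(14) = ((-65/3/5470 + 3114/(-6269)) + 12230) - 1*14**2 = ((-65/3*1/5470 + 3114*(-1/6269)) + 12230) - 1*196 = ((-13/3282 - 3114/6269) + 12230) - 196 = (-10301645/20574858 + 12230) - 196 = 251620211695/20574858 - 196 = 247587539527/20574858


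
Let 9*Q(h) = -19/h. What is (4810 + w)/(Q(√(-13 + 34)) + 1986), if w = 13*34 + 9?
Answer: 17772636546/6709077035 + 899631*√21/6709077035 ≈ 2.6497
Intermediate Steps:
w = 451 (w = 442 + 9 = 451)
Q(h) = -19/(9*h) (Q(h) = (-19/h)/9 = -19/(9*h))
(4810 + w)/(Q(√(-13 + 34)) + 1986) = (4810 + 451)/(-19/(9*√(-13 + 34)) + 1986) = 5261/(-19*√21/21/9 + 1986) = 5261/(-19*√21/189 + 1986) = 5261/(1986 - 19*√21/189)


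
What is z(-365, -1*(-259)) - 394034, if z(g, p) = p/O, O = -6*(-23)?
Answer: -54376433/138 ≈ -3.9403e+5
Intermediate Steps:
O = 138
z(g, p) = p/138
z(-365, -1*(-259)) - 394034 = (-1*(-259))/138 - 394034 = (1/138)*259 - 394034 = 259/138 - 394034 = -54376433/138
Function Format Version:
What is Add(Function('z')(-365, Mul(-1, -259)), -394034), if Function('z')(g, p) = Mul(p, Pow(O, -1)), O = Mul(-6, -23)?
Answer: Rational(-54376433, 138) ≈ -3.9403e+5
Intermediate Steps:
O = 138
Function('z')(g, p) = Mul(Rational(1, 138), p) (Function('z')(g, p) = Mul(p, Pow(138, -1)) = Mul(p, Rational(1, 138)) = Mul(Rational(1, 138), p))
Add(Function('z')(-365, Mul(-1, -259)), -394034) = Add(Mul(Rational(1, 138), Mul(-1, -259)), -394034) = Add(Mul(Rational(1, 138), 259), -394034) = Add(Rational(259, 138), -394034) = Rational(-54376433, 138)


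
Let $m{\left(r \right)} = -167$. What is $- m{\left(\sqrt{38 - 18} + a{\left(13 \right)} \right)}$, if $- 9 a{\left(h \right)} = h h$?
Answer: $167$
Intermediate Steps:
$a{\left(h \right)} = - \frac{h^{2}}{9}$ ($a{\left(h \right)} = - \frac{h h}{9} = - \frac{h^{2}}{9}$)
$- m{\left(\sqrt{38 - 18} + a{\left(13 \right)} \right)} = \left(-1\right) \left(-167\right) = 167$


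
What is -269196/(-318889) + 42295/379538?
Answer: 115657521703/121030493282 ≈ 0.95561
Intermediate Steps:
-269196/(-318889) + 42295/379538 = -269196*(-1/318889) + 42295*(1/379538) = 269196/318889 + 42295/379538 = 115657521703/121030493282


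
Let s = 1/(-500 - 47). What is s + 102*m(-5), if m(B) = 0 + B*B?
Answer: 1394849/547 ≈ 2550.0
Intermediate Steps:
m(B) = B² (m(B) = 0 + B² = B²)
s = -1/547 (s = 1/(-547) = -1/547 ≈ -0.0018282)
s + 102*m(-5) = -1/547 + 102*(-5)² = -1/547 + 102*25 = -1/547 + 2550 = 1394849/547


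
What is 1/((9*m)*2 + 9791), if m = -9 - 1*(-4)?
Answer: 1/9701 ≈ 0.00010308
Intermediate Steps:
m = -5 (m = -9 + 4 = -5)
1/((9*m)*2 + 9791) = 1/((9*(-5))*2 + 9791) = 1/(-45*2 + 9791) = 1/(-90 + 9791) = 1/9701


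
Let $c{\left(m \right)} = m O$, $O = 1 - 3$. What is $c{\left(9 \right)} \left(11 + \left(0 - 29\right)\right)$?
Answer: $324$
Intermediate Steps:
$O = -2$ ($O = 1 - 3 = -2$)
$c{\left(m \right)} = - 2 m$ ($c{\left(m \right)} = m \left(-2\right) = - 2 m$)
$c{\left(9 \right)} \left(11 + \left(0 - 29\right)\right) = \left(-2\right) 9 \left(11 + \left(0 - 29\right)\right) = - 18 \left(11 + \left(0 - 29\right)\right) = - 18 \left(11 - 29\right) = \left(-18\right) \left(-18\right) = 324$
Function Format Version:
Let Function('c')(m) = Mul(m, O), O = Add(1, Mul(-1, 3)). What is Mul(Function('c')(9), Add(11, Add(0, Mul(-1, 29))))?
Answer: 324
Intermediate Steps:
O = -2 (O = Add(1, -3) = -2)
Function('c')(m) = Mul(-2, m) (Function('c')(m) = Mul(m, -2) = Mul(-2, m))
Mul(Function('c')(9), Add(11, Add(0, Mul(-1, 29)))) = Mul(Mul(-2, 9), Add(11, Add(0, Mul(-1, 29)))) = Mul(-18, Add(11, Add(0, -29))) = Mul(-18, Add(11, -29)) = Mul(-18, -18) = 324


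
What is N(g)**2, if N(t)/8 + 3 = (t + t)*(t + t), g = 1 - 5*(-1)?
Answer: 1272384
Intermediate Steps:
g = 6 (g = 1 + 5 = 6)
N(t) = -24 + 32*t**2 (N(t) = -24 + 8*((t + t)*(t + t)) = -24 + 8*((2*t)*(2*t)) = -24 + 8*(4*t**2) = -24 + 32*t**2)
N(g)**2 = (-24 + 32*6**2)**2 = (-24 + 32*36)**2 = (-24 + 1152)**2 = 1128**2 = 1272384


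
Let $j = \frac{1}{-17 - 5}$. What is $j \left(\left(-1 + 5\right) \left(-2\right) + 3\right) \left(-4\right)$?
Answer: $- \frac{10}{11} \approx -0.90909$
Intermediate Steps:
$j = - \frac{1}{22}$ ($j = \frac{1}{-22} = - \frac{1}{22} \approx -0.045455$)
$j \left(\left(-1 + 5\right) \left(-2\right) + 3\right) \left(-4\right) = - \frac{\left(\left(-1 + 5\right) \left(-2\right) + 3\right) \left(-4\right)}{22} = - \frac{\left(4 \left(-2\right) + 3\right) \left(-4\right)}{22} = - \frac{\left(-8 + 3\right) \left(-4\right)}{22} = - \frac{\left(-5\right) \left(-4\right)}{22} = \left(- \frac{1}{22}\right) 20 = - \frac{10}{11}$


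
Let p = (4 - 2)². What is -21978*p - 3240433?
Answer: -3328345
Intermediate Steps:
p = 4 (p = 2² = 4)
-21978*p - 3240433 = -21978*4 - 3240433 = -87912 - 3240433 = -3328345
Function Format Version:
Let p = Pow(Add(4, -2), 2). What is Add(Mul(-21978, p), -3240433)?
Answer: -3328345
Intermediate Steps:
p = 4 (p = Pow(2, 2) = 4)
Add(Mul(-21978, p), -3240433) = Add(Mul(-21978, 4), -3240433) = Add(-87912, -3240433) = -3328345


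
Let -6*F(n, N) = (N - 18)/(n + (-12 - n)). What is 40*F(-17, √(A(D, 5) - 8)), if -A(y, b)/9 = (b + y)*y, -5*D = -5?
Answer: -10 + 5*I*√62/9 ≈ -10.0 + 4.3745*I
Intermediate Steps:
D = 1 (D = -⅕*(-5) = 1)
A(y, b) = -9*y*(b + y) (A(y, b) = -9*(b + y)*y = -9*y*(b + y))
F(n, N) = -¼ + N/72 (F(n, N) = -(N - 18)/(6*(n + (-12 - n))) = -(-18 + N)/(6*(-12)) = -(-18 + N)*(-1)/(6*12) = -(3/2 - N/12)/6 = -¼ + N/72)
40*F(-17, √(A(D, 5) - 8)) = 40*(-¼ + √(-9*1*(5 + 1) - 8)/72) = 40*(-¼ + √(-9*1*6 - 8)/72) = 40*(-¼ + √(-54 - 8)/72) = 40*(-¼ + √(-62)/72) = 40*(-¼ + (I*√62)/72) = 40*(-¼ + I*√62/72) = -10 + 5*I*√62/9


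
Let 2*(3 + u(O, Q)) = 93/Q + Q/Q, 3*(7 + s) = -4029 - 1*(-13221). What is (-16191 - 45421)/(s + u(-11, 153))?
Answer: -3142212/155795 ≈ -20.169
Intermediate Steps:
s = 3057 (s = -7 + (-4029 - 1*(-13221))/3 = -7 + (-4029 + 13221)/3 = -7 + (⅓)*9192 = -7 + 3064 = 3057)
u(O, Q) = -5/2 + 93/(2*Q) (u(O, Q) = -3 + (93/Q + Q/Q)/2 = -3 + (93/Q + 1)/2 = -3 + (1 + 93/Q)/2 = -3 + (½ + 93/(2*Q)) = -5/2 + 93/(2*Q))
(-16191 - 45421)/(s + u(-11, 153)) = (-16191 - 45421)/(3057 + (½)*(93 - 5*153)/153) = -61612/(3057 + (½)*(1/153)*(93 - 765)) = -61612/(3057 + (½)*(1/153)*(-672)) = -61612/(3057 - 112/51) = -61612/155795/51 = -61612*51/155795 = -3142212/155795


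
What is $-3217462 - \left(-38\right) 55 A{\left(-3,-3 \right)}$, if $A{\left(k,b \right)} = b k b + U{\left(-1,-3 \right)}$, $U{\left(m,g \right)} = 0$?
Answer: $-3273892$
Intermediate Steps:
$A{\left(k,b \right)} = k b^{2}$ ($A{\left(k,b \right)} = b k b + 0 = k b^{2} + 0 = k b^{2}$)
$-3217462 - \left(-38\right) 55 A{\left(-3,-3 \right)} = -3217462 - \left(-38\right) 55 \left(- 3 \left(-3\right)^{2}\right) = -3217462 - - 2090 \left(\left(-3\right) 9\right) = -3217462 - \left(-2090\right) \left(-27\right) = -3217462 - 56430 = -3273892$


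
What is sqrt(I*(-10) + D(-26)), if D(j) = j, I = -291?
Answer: 2*sqrt(721) ≈ 53.703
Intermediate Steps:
sqrt(I*(-10) + D(-26)) = sqrt(-291*(-10) - 26) = sqrt(2910 - 26) = sqrt(2884) = 2*sqrt(721)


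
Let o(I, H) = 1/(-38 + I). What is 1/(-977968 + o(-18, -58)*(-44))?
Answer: -14/13691541 ≈ -1.0225e-6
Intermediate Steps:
1/(-977968 + o(-18, -58)*(-44)) = 1/(-977968 - 44/(-38 - 18)) = 1/(-977968 - 44/(-56)) = 1/(-977968 - 1/56*(-44)) = 1/(-977968 + 11/14) = 1/(-13691541/14) = -14/13691541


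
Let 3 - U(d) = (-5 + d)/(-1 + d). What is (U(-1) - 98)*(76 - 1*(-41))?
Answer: -11466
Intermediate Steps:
U(d) = 3 - (-5 + d)/(-1 + d)
(U(-1) - 98)*(76 - 1*(-41)) = (2*(1 - 1)/(-1 - 1) - 98)*(76 - 1*(-41)) = (2*0/(-2) - 98)*(76 + 41) = (2*(-½)*0 - 98)*117 = (0 - 98)*117 = -98*117 = -11466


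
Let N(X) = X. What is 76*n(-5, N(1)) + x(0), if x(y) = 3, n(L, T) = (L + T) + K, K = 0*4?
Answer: -301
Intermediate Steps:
K = 0
n(L, T) = L + T (n(L, T) = (L + T) + 0 = L + T)
76*n(-5, N(1)) + x(0) = 76*(-5 + 1) + 3 = 76*(-4) + 3 = -304 + 3 = -301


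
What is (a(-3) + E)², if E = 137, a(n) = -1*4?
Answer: 17689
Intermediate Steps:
a(n) = -4
(a(-3) + E)² = (-4 + 137)² = 133² = 17689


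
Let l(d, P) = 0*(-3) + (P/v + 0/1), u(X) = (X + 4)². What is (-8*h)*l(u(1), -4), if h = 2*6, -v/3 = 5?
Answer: -128/5 ≈ -25.600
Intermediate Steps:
v = -15 (v = -3*5 = -15)
u(X) = (4 + X)²
l(d, P) = -P/15 (l(d, P) = 0*(-3) + (P/(-15) + 0/1) = 0 + (P*(-1/15) + 0*1) = 0 + (-P/15 + 0) = 0 - P/15 = -P/15)
h = 12
(-8*h)*l(u(1), -4) = (-8*12)*(-1/15*(-4)) = -96*4/15 = -128/5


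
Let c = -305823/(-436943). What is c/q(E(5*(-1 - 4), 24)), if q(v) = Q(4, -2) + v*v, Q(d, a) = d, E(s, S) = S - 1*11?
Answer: 305823/75591139 ≈ 0.0040458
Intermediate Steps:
E(s, S) = -11 + S (E(s, S) = S - 11 = -11 + S)
q(v) = 4 + v² (q(v) = 4 + v*v = 4 + v²)
c = 305823/436943 (c = -305823*(-1/436943) = 305823/436943 ≈ 0.69991)
c/q(E(5*(-1 - 4), 24)) = 305823/(436943*(4 + (-11 + 24)²)) = 305823/(436943*(4 + 13²)) = 305823/(436943*(4 + 169)) = (305823/436943)/173 = (305823/436943)*(1/173) = 305823/75591139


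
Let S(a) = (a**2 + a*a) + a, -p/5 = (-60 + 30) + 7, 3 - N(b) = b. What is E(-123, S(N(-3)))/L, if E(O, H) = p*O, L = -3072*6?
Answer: 4715/6144 ≈ 0.76742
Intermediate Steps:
N(b) = 3 - b
p = 115 (p = -5*((-60 + 30) + 7) = -5*(-30 + 7) = -5*(-23) = 115)
S(a) = a + 2*a**2 (S(a) = (a**2 + a**2) + a = 2*a**2 + a = a + 2*a**2)
L = -18432
E(O, H) = 115*O
E(-123, S(N(-3)))/L = (115*(-123))/(-18432) = -14145*(-1/18432) = 4715/6144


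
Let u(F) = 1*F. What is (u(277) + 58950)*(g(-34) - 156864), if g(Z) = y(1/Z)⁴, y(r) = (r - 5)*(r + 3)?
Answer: -11321322643441498146501/1785793904896 ≈ -6.3397e+9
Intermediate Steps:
u(F) = F
y(r) = (-5 + r)*(3 + r)
g(Z) = (-15 + Z⁻² - 2/Z)⁴ (g(Z) = (-15 + (1/Z)² - 2/Z)⁴ = (-15 + Z⁻² - 2/Z)⁴)
(u(277) + 58950)*(g(-34) - 156864) = (277 + 58950)*((-1 + 2*(-34) + 15*(-34)²)⁴/(-34)⁸ - 156864) = 59227*((-1 - 68 + 15*1156)⁴/1785793904896 - 156864) = 59227*((-1 - 68 + 17340)⁴/1785793904896 - 156864) = 59227*((1/1785793904896)*17271⁴ - 156864) = 59227*((1/1785793904896)*88975397458328481 - 156864) = 59227*(88975397458328481/1785793904896 - 156864) = 59227*(-191151377639277663/1785793904896) = -11321322643441498146501/1785793904896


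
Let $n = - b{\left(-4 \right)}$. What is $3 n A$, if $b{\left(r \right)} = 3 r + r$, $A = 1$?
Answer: $48$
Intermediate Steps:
$b{\left(r \right)} = 4 r$
$n = 16$ ($n = - 4 \left(-4\right) = \left(-1\right) \left(-16\right) = 16$)
$3 n A = 3 \cdot 16 \cdot 1 = 48 \cdot 1 = 48$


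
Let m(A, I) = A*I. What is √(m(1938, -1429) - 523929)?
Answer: I*√3293331 ≈ 1814.8*I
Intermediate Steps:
√(m(1938, -1429) - 523929) = √(1938*(-1429) - 523929) = √(-2769402 - 523929) = √(-3293331) = I*√3293331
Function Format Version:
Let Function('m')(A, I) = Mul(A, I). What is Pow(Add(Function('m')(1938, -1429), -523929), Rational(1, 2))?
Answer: Mul(I, Pow(3293331, Rational(1, 2))) ≈ Mul(1814.8, I)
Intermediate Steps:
Pow(Add(Function('m')(1938, -1429), -523929), Rational(1, 2)) = Pow(Add(Mul(1938, -1429), -523929), Rational(1, 2)) = Pow(Add(-2769402, -523929), Rational(1, 2)) = Pow(-3293331, Rational(1, 2)) = Mul(I, Pow(3293331, Rational(1, 2)))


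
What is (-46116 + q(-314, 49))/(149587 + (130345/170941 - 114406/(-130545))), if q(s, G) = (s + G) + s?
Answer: -5236291147725/16774593973714 ≈ -0.31216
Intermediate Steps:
q(s, G) = G + 2*s (q(s, G) = (G + s) + s = G + 2*s)
(-46116 + q(-314, 49))/(149587 + (130345/170941 - 114406/(-130545))) = (-46116 + (49 + 2*(-314)))/(149587 + (130345/170941 - 114406/(-130545))) = (-46116 + (49 - 628))/(149587 + (130345*(1/170941) - 114406*(-1/130545))) = (-46116 - 579)/(149587 + (655/859 + 114406/130545)) = -46695/(149587 + 183781729/112138155) = -46695/16774593973714/112138155 = -46695*112138155/16774593973714 = -5236291147725/16774593973714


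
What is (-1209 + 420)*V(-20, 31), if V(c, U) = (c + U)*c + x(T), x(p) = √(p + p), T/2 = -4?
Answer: 173580 - 3156*I ≈ 1.7358e+5 - 3156.0*I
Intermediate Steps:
T = -8 (T = 2*(-4) = -8)
x(p) = √2*√p (x(p) = √(2*p) = √2*√p)
V(c, U) = 4*I + c*(U + c) (V(c, U) = (c + U)*c + √2*√(-8) = (U + c)*c + √2*(2*I*√2) = c*(U + c) + 4*I = 4*I + c*(U + c))
(-1209 + 420)*V(-20, 31) = (-1209 + 420)*((-20)² + 4*I + 31*(-20)) = -789*(400 + 4*I - 620) = -789*(-220 + 4*I) = 173580 - 3156*I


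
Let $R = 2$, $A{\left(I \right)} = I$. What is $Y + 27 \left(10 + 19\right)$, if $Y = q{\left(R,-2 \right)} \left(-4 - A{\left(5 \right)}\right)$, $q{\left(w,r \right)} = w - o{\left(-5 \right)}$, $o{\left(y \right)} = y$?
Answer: $720$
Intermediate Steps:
$q{\left(w,r \right)} = 5 + w$ ($q{\left(w,r \right)} = w - -5 = w + 5 = 5 + w$)
$Y = -63$ ($Y = \left(5 + 2\right) \left(-4 - 5\right) = 7 \left(-4 - 5\right) = 7 \left(-9\right) = -63$)
$Y + 27 \left(10 + 19\right) = -63 + 27 \left(10 + 19\right) = -63 + 27 \cdot 29 = -63 + 783 = 720$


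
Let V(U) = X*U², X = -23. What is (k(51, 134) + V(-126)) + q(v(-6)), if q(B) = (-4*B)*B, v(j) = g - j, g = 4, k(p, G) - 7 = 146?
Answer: -365395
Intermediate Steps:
k(p, G) = 153 (k(p, G) = 7 + 146 = 153)
v(j) = 4 - j
V(U) = -23*U²
q(B) = -4*B²
(k(51, 134) + V(-126)) + q(v(-6)) = (153 - 23*(-126)²) - 4*(4 - 1*(-6))² = (153 - 23*15876) - 4*(4 + 6)² = (153 - 365148) - 4*10² = -364995 - 4*100 = -364995 - 400 = -365395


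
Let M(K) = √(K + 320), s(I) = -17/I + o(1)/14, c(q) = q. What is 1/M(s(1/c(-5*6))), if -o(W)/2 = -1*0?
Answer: √830/830 ≈ 0.034711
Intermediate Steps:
o(W) = 0 (o(W) = -(-2)*0 = -2*0 = 0)
s(I) = -17/I (s(I) = -17/I + 0/14 = -17/I + 0*(1/14) = -17/I + 0 = -17/I)
M(K) = √(320 + K)
1/M(s(1/c(-5*6))) = 1/(√(320 - 17*(-5*6))) = 1/(√(320 - 17/(1/(-30)))) = 1/(√(320 - 17/(-1/30))) = 1/(√(320 - 17*(-30))) = 1/(√(320 + 510)) = 1/(√830) = √830/830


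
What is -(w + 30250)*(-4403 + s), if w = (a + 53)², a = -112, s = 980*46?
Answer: -1372075887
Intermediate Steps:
s = 45080
w = 3481 (w = (-112 + 53)² = (-59)² = 3481)
-(w + 30250)*(-4403 + s) = -(3481 + 30250)*(-4403 + 45080) = -33731*40677 = -1*1372075887 = -1372075887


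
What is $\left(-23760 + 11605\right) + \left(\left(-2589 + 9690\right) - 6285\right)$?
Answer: $-11339$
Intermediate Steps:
$\left(-23760 + 11605\right) + \left(\left(-2589 + 9690\right) - 6285\right) = -12155 + \left(7101 - 6285\right) = -12155 + 816 = -11339$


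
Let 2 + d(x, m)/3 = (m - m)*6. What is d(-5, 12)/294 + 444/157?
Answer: 21599/7693 ≈ 2.8076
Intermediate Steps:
d(x, m) = -6 (d(x, m) = -6 + 3*((m - m)*6) = -6 + 3*(0*6) = -6 + 3*0 = -6 + 0 = -6)
d(-5, 12)/294 + 444/157 = -6/294 + 444/157 = -6*1/294 + 444*(1/157) = -1/49 + 444/157 = 21599/7693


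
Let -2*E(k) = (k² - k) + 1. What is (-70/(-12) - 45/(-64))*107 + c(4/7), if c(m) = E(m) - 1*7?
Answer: 6510557/9408 ≈ 692.02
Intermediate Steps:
E(k) = -½ + k/2 - k²/2 (E(k) = -((k² - k) + 1)/2 = -(1 + k² - k)/2 = -½ + k/2 - k²/2)
c(m) = -15/2 + m/2 - m²/2 (c(m) = (-½ + m/2 - m²/2) - 1*7 = (-½ + m/2 - m²/2) - 7 = -15/2 + m/2 - m²/2)
(-70/(-12) - 45/(-64))*107 + c(4/7) = (-70/(-12) - 45/(-64))*107 + (-15/2 + (4/7)/2 - (4/7)²/2) = (-70*(-1/12) - 45*(-1/64))*107 + (-15/2 + (4*(⅐))/2 - (4*(⅐))²/2) = (35/6 + 45/64)*107 + (-15/2 + (½)*(4/7) - (4/7)²/2) = (1255/192)*107 + (-15/2 + 2/7 - ½*16/49) = 134285/192 + (-15/2 + 2/7 - 8/49) = 134285/192 - 723/98 = 6510557/9408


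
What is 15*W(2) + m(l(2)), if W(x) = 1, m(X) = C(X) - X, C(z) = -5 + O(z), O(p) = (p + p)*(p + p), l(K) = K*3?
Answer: 148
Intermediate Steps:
l(K) = 3*K
O(p) = 4*p² (O(p) = (2*p)*(2*p) = 4*p²)
C(z) = -5 + 4*z²
m(X) = -5 - X + 4*X² (m(X) = (-5 + 4*X²) - X = -5 - X + 4*X²)
15*W(2) + m(l(2)) = 15*1 + (-5 - 3*2 + 4*(3*2)²) = 15 + (-5 - 1*6 + 4*6²) = 15 + (-5 - 6 + 4*36) = 15 + (-5 - 6 + 144) = 15 + 133 = 148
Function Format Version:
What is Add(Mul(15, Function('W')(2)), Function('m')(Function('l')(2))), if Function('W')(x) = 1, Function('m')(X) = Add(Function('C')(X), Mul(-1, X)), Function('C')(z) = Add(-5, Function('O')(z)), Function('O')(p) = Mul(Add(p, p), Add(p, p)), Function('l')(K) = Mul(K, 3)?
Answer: 148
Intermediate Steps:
Function('l')(K) = Mul(3, K)
Function('O')(p) = Mul(4, Pow(p, 2)) (Function('O')(p) = Mul(Mul(2, p), Mul(2, p)) = Mul(4, Pow(p, 2)))
Function('C')(z) = Add(-5, Mul(4, Pow(z, 2)))
Function('m')(X) = Add(-5, Mul(-1, X), Mul(4, Pow(X, 2))) (Function('m')(X) = Add(Add(-5, Mul(4, Pow(X, 2))), Mul(-1, X)) = Add(-5, Mul(-1, X), Mul(4, Pow(X, 2))))
Add(Mul(15, Function('W')(2)), Function('m')(Function('l')(2))) = Add(Mul(15, 1), Add(-5, Mul(-1, Mul(3, 2)), Mul(4, Pow(Mul(3, 2), 2)))) = Add(15, Add(-5, Mul(-1, 6), Mul(4, Pow(6, 2)))) = Add(15, Add(-5, -6, Mul(4, 36))) = Add(15, Add(-5, -6, 144)) = Add(15, 133) = 148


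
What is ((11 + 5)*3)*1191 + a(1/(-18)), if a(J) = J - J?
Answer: 57168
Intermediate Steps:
a(J) = 0
((11 + 5)*3)*1191 + a(1/(-18)) = ((11 + 5)*3)*1191 + 0 = (16*3)*1191 + 0 = 48*1191 + 0 = 57168 + 0 = 57168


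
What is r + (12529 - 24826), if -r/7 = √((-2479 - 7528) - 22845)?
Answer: -12297 - 14*I*√8213 ≈ -12297.0 - 1268.8*I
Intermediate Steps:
r = -14*I*√8213 (r = -7*√((-2479 - 7528) - 22845) = -7*√(-10007 - 22845) = -14*I*√8213 ≈ -1268.8*I)
r + (12529 - 24826) = -14*I*√8213 + (12529 - 24826) = -14*I*√8213 - 12297 = -12297 - 14*I*√8213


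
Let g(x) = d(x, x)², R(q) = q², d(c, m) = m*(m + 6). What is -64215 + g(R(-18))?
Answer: 11431822185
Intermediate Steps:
d(c, m) = m*(6 + m)
g(x) = x²*(6 + x)² (g(x) = (x*(6 + x))² = x²*(6 + x)²)
-64215 + g(R(-18)) = -64215 + ((-18)²)²*(6 + (-18)²)² = -64215 + 324²*(6 + 324)² = -64215 + 104976*330² = -64215 + 104976*108900 = -64215 + 11431886400 = 11431822185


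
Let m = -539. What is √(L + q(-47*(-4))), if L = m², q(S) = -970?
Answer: √289551 ≈ 538.10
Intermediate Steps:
L = 290521 (L = (-539)² = 290521)
√(L + q(-47*(-4))) = √(290521 - 970) = √289551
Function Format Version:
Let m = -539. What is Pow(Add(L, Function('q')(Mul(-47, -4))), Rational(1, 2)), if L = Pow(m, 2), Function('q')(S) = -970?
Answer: Pow(289551, Rational(1, 2)) ≈ 538.10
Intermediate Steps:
L = 290521 (L = Pow(-539, 2) = 290521)
Pow(Add(L, Function('q')(Mul(-47, -4))), Rational(1, 2)) = Pow(Add(290521, -970), Rational(1, 2)) = Pow(289551, Rational(1, 2))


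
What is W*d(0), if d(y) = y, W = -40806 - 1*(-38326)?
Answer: 0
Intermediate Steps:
W = -2480 (W = -40806 + 38326 = -2480)
W*d(0) = -2480*0 = 0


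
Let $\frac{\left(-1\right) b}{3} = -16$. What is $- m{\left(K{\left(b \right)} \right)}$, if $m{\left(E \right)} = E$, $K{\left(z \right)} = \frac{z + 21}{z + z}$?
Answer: $- \frac{23}{32} \approx -0.71875$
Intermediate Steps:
$b = 48$ ($b = \left(-3\right) \left(-16\right) = 48$)
$K{\left(z \right)} = \frac{21 + z}{2 z}$
$- m{\left(K{\left(b \right)} \right)} = - \frac{21 + 48}{2 \cdot 48} = - \frac{69}{2 \cdot 48} = \left(-1\right) \frac{23}{32} = - \frac{23}{32}$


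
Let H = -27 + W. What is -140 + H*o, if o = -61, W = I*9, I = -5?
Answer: 4252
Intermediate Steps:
W = -45 (W = -5*9 = -45)
H = -72 (H = -27 - 45 = -72)
-140 + H*o = -140 - 72*(-61) = -140 + 4392 = 4252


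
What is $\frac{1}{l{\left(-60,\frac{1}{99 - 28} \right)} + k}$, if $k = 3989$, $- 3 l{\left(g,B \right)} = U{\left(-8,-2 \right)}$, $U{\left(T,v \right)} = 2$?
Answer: $\frac{3}{11965} \approx 0.00025073$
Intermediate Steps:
$l{\left(g,B \right)} = - \frac{2}{3}$ ($l{\left(g,B \right)} = \left(- \frac{1}{3}\right) 2 = - \frac{2}{3}$)
$\frac{1}{l{\left(-60,\frac{1}{99 - 28} \right)} + k} = \frac{1}{- \frac{2}{3} + 3989} = \frac{1}{\frac{11965}{3}} = \frac{3}{11965}$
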